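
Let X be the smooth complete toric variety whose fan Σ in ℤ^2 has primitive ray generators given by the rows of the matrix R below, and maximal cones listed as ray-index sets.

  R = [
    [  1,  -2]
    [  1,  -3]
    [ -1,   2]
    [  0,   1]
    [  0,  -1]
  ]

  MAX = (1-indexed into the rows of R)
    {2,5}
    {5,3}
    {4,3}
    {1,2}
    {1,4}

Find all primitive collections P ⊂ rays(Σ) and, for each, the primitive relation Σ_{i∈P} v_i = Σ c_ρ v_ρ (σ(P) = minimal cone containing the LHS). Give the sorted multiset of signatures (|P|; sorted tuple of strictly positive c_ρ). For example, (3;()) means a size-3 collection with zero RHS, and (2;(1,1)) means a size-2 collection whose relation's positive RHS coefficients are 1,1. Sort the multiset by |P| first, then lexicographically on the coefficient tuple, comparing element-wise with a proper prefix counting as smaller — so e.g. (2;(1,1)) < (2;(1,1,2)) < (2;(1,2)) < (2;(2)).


Minimal non-faces — 5 found among 5 rays, 5 max cones:

  P={1,3}:  v_{1} + v_{3} = 0  ⇒ sig = (2;())
  P={4,5}:  v_{4} + v_{5} = 0  ⇒ sig = (2;())
  P={1,5}:  v_{1} + v_{5} = v_{2}  ⇒ sig = (2;(1))
  P={2,3}:  v_{2} + v_{3} = v_{5}  ⇒ sig = (2;(1))
  P={2,4}:  v_{2} + v_{4} = v_{1}  ⇒ sig = (2;(1))

Hence PRS(X_Σ) =
    |P|=2: 5 collections, coeffs (), (), (1), (1), (1)


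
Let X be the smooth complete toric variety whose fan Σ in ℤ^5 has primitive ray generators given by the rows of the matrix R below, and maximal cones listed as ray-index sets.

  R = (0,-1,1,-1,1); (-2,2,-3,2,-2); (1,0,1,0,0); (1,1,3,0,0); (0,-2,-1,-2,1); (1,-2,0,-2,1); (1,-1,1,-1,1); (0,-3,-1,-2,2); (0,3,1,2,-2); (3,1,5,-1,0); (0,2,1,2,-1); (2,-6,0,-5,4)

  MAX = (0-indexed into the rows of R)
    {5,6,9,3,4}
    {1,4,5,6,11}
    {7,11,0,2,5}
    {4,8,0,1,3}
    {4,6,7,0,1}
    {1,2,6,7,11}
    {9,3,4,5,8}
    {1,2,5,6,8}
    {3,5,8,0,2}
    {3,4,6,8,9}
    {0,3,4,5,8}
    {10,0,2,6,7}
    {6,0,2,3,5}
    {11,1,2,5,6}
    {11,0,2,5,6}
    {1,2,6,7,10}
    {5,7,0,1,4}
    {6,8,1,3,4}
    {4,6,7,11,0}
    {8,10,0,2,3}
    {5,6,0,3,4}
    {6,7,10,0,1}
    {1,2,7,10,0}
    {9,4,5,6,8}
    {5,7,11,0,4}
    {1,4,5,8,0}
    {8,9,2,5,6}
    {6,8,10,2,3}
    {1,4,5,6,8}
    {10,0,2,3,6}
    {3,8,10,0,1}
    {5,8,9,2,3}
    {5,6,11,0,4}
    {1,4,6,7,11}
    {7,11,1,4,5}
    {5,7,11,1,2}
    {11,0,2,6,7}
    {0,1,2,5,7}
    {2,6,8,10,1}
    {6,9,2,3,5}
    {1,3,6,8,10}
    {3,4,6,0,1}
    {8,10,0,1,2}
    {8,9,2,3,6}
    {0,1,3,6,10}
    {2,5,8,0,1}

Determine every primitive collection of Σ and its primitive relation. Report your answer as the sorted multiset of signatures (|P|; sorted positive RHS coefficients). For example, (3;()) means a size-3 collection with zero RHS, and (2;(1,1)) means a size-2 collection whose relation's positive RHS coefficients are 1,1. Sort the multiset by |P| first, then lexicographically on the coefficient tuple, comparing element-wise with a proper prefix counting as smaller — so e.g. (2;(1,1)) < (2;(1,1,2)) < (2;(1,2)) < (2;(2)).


21 collections generate NE(X_Σ); each relation:

  P = {4,10}:  v_{4} + v_{10} = 0 — sig = (2;())
  P = {7,8}:  v_{7} + v_{8} = 0 — sig = (2;())
  P = {2,4}:  v_{2} + v_{4} = v_{5} — sig = (2;(1))
  P = {5,10}:  v_{5} + v_{10} = v_{2} — sig = (2;(1))
  P = {3,7}:  v_{3} + v_{7} = v_{0} + v_{6} — sig = (2;(1,1))
  P = {8,11}:  v_{8} + v_{11} = v_{5} + v_{6} — sig = (2;(1,1))
  P = {7,9}:  v_{7} + v_{9} = v_{3} + v_{5} + v_{6} — sig = (2;(1,1,1))
  P = {10,11}:  v_{10} + v_{11} = v_{2} + v_{6} + v_{7} — sig = (2;(1,1,1))
  P = {9,10}:  v_{9} + v_{10} = v_{2} + v_{3} + v_{6} + v_{8} — sig = (2;(1,1,1,1))
  P = {1,9}:  v_{1} + v_{9} = v_{4} + v_{6} + 2·v_{8} — sig = (2;(1,1,2))
  P = {3,11}:  v_{3} + v_{11} = v_{0} + v_{5} + 2·v_{6} — sig = (2;(1,1,2))
  P = {0,9}:  v_{0} + v_{9} = 2·v_{3} + v_{5} — sig = (2;(1,2))
  P = {9,11}:  v_{9} + v_{11} = v_{3} + 2·v_{5} + 2·v_{6} — sig = (2;(1,2,2))
  P = {0,6,8}:  v_{0} + v_{6} + v_{8} = v_{3} — sig = (3;(1))
  P = {1,2,3}:  v_{1} + v_{2} + v_{3} = v_{8} — sig = (3;(1))
  P = {5,6,7}:  v_{5} + v_{6} + v_{7} = v_{11} — sig = (3;(1))
  P = {0,1,11}:  v_{0} + v_{1} + v_{11} = v_{4} + v_{7} — sig = (3;(1,1))
  P = {1,3,5}:  v_{1} + v_{3} + v_{5} = v_{4} + v_{8} — sig = (3;(1,1))
  P = {0,1,2,6}:  v_{0} + v_{1} + v_{2} + v_{6} = 0 — sig = (4;())
  P = {0,1,5,6}:  v_{0} + v_{1} + v_{5} + v_{6} = v_{4} — sig = (4;(1))
  P = {3,5,6,8}:  v_{3} + v_{5} + v_{6} + v_{8} = v_{9} — sig = (4;(1))

Hence PRS(X_Σ) =
    (2;())
    (2;())
    (2;(1))
    (2;(1))
    (2;(1,1))
    (2;(1,1))
    (2;(1,1,1))
    (2;(1,1,1))
    (2;(1,1,1,1))
    (2;(1,1,2))
    (2;(1,1,2))
    (2;(1,2))
    (2;(1,2,2))
    (3;(1))
    (3;(1))
    (3;(1))
    (3;(1,1))
    (3;(1,1))
    (4;())
    (4;(1))
    (4;(1))


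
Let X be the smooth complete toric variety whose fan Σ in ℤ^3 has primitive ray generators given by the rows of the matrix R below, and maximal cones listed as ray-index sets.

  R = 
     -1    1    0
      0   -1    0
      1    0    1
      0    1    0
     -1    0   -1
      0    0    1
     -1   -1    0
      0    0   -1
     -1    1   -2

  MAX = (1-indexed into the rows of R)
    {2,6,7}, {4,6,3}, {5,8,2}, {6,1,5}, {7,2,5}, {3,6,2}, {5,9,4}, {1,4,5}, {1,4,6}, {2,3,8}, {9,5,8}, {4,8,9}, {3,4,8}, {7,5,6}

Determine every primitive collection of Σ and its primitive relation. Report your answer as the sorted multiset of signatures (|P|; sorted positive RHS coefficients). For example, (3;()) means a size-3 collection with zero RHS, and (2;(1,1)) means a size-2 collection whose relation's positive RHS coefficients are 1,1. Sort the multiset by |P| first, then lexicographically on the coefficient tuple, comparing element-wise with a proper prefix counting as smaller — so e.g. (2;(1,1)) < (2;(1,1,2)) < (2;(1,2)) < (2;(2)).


Δ(Σ) — 9 vertices, 18 min non-faces:

  • {2,4}:  v_{2} + v_{4} = 0 ; sig = (2;())
  • {3,5}:  v_{3} + v_{5} = 0 ; sig = (2;())
  • {6,8}:  v_{6} + v_{8} = 0 ; sig = (2;())
  • {1,2}:  v_{1} + v_{2} = v_{5} + v_{6} ; sig = (2;(1,1))
  • {1,3}:  v_{1} + v_{3} = v_{4} + v_{6} ; sig = (2;(1,1))
  • {1,8}:  v_{1} + v_{8} = v_{4} + v_{5} ; sig = (2;(1,1))
  • {2,9}:  v_{2} + v_{9} = v_{5} + v_{8} ; sig = (2;(1,1))
  • {3,7}:  v_{3} + v_{7} = v_{2} + v_{6} ; sig = (2;(1,1))
  • {3,9}:  v_{3} + v_{9} = v_{4} + v_{8} ; sig = (2;(1,1))
  • {4,7}:  v_{4} + v_{7} = v_{5} + v_{6} ; sig = (2;(1,1))
  • {6,9}:  v_{6} + v_{9} = v_{4} + v_{5} ; sig = (2;(1,1))
  • {7,8}:  v_{7} + v_{8} = v_{2} + v_{5} ; sig = (2;(1,1))
  • {7,9}:  v_{7} + v_{9} = 2·v_{5} ; sig = (2;(2))
  • {1,7}:  v_{1} + v_{7} = 2·v_{5} + 2·v_{6} ; sig = (2;(2,2))
  • {1,9}:  v_{1} + v_{9} = 2·v_{4} + 2·v_{5} ; sig = (2;(2,2))
  • {2,5,6}:  v_{2} + v_{5} + v_{6} = v_{7} ; sig = (3;(1))
  • {4,5,6}:  v_{4} + v_{5} + v_{6} = v_{1} ; sig = (3;(1))
  • {4,5,8}:  v_{4} + v_{5} + v_{8} = v_{9} ; sig = (3;(1))

so the primitive-relation signature multiset is
{ (2;()) ×3,  (2;(1,1)) ×9,  (2;(2)),  (2;(2,2)) ×2,  (3;(1)) ×3 }


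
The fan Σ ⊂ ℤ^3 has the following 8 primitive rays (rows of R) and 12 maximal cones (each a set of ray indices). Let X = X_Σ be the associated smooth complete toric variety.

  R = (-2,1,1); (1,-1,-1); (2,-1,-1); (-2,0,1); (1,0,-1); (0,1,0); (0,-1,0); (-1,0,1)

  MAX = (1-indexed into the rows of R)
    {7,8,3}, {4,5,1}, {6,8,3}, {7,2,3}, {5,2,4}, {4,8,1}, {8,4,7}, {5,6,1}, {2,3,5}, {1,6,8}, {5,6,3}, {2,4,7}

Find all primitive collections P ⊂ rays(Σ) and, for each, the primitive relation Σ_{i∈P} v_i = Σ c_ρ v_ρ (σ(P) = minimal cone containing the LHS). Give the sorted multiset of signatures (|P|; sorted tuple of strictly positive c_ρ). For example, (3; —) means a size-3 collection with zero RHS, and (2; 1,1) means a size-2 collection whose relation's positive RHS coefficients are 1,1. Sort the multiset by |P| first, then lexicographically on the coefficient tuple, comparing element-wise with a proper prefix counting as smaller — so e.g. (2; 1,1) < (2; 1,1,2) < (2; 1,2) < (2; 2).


10 minimal non-faces of Δ(Σ) (on 8 rays):

  P = {1,3}:  v_{1} + v_{3} = 0 — sig = (2; —)
  P = {5,8}:  v_{5} + v_{8} = 0 — sig = (2; —)
  P = {6,7}:  v_{6} + v_{7} = 0 — sig = (2; —)
  P = {1,7}:  v_{1} + v_{7} = v_{4} — sig = (2; 1)
  P = {2,6}:  v_{2} + v_{6} = v_{5} — sig = (2; 1)
  P = {2,8}:  v_{2} + v_{8} = v_{7} — sig = (2; 1)
  P = {3,4}:  v_{3} + v_{4} = v_{7} — sig = (2; 1)
  P = {4,6}:  v_{4} + v_{6} = v_{1} — sig = (2; 1)
  P = {5,7}:  v_{5} + v_{7} = v_{2} — sig = (2; 1)
  P = {1,2}:  v_{1} + v_{2} = v_{4} + v_{5} — sig = (2; 1,1)

Signatures (|P|; sorted positive RHS coefficients), sorted:
{ (2; —) ×3,  (2; 1) ×6,  (2; 1,1) }


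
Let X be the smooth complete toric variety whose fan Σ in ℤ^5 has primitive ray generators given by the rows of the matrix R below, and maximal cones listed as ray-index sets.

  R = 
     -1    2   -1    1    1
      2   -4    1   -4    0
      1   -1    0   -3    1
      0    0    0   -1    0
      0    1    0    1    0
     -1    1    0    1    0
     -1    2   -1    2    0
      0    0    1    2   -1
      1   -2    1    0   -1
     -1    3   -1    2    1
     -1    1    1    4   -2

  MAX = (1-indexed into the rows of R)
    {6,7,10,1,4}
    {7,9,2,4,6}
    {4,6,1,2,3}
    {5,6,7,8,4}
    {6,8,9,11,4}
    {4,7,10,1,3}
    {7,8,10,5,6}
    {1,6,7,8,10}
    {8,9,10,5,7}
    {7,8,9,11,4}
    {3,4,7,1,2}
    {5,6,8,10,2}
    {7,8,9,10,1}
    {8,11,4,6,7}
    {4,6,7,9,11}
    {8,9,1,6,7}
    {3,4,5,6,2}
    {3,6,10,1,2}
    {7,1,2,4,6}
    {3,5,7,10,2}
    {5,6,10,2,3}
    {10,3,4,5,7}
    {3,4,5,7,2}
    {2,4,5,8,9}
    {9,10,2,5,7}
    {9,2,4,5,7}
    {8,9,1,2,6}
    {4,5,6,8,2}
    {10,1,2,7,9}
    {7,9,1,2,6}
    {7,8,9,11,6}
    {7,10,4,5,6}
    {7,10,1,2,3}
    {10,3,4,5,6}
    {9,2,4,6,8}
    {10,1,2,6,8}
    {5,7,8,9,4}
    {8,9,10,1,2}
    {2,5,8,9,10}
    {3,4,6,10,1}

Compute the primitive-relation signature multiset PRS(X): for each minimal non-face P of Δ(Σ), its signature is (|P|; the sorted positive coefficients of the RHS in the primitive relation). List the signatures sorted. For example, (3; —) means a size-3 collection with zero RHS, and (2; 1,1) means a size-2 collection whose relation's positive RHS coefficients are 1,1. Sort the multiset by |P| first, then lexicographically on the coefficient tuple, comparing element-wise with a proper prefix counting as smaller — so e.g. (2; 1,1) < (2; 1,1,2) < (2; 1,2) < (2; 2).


The 20 primitive collections of Σ (r=11, n=5):

  • {1,5}:  v_{1} + v_{5} = v_{10}  so sig = (2; 1)
  • {3,9}:  v_{3} + v_{9} = v_{2} + v_{5}  so sig = (2; 1,1)
  • {3,11}:  v_{3} + v_{11} = v_{4} + v_{8}  so sig = (2; 1,1)
  • {1,11}:  v_{1} + v_{11} = v_{6} + v_{7} + v_{8}  so sig = (2; 1,1,1)
  • {10,11}:  v_{10} + v_{11} = v_{5} + v_{6} + v_{7} + v_{8}  so sig = (2; 1,1,1,1)
  • {2,11}:  v_{2} + v_{11} = v_{4} + v_{6} + 2·v_{9}  so sig = (2; 1,1,2)
  • {3,8}:  v_{3} + v_{8} = v_{2} + 2·v_{5} + v_{6}  so sig = (2; 1,1,2)
  • {5,11}:  v_{5} + v_{11} = v_{4} + v_{7} + 2·v_{8}  so sig = (2; 1,1,2)
  • {1,4,9}:  v_{1} + v_{4} + v_{9} = 0  so sig = (3; —)
  • {2,4,10}:  v_{2} + v_{4} + v_{10} = v_{3}  so sig = (3; 1)
  • {2,7,8}:  v_{2} + v_{7} + v_{8} = v_{9}  so sig = (3; 1)
  • {4,9,10}:  v_{4} + v_{9} + v_{10} = v_{5}  so sig = (3; 1)
  • {5,6,9}:  v_{5} + v_{6} + v_{9} = v_{8}  so sig = (3; 1)
  • {1,4,8}:  v_{1} + v_{4} + v_{8} = v_{5} + v_{6}  so sig = (3; 1,1)
  • {3,6,7}:  v_{3} + v_{6} + v_{7} = v_{1} + v_{4}  so sig = (3; 1,1)
  • {6,9,10}:  v_{6} + v_{9} + v_{10} = v_{1} + v_{8}  so sig = (3; 1,1)
  • {4,8,10}:  v_{4} + v_{8} + v_{10} = 2·v_{5} + v_{6}  so sig = (3; 1,2)
  • {2,5,6,7}:  v_{2} + v_{5} + v_{6} + v_{7} = 0  so sig = (4; —)
  • {2,6,7,10}:  v_{2} + v_{6} + v_{7} + v_{10} = v_{1}  so sig = (4; 1)
  • {4,6,7,8,9}:  v_{4} + v_{6} + v_{7} + v_{8} + v_{9} = v_{11}  so sig = (5; 1)

Signatures (|P|; sorted positive RHS coefficients), sorted:
    |P|=2: 8 collections, coeffs (1), (1,1), (1,1), (1,1,1), (1,1,1,1), (1,1,2), (1,1,2), (1,1,2)
    |P|=3: 9 collections, coeffs (), (1), (1), (1), (1), (1,1), (1,1), (1,1), (1,2)
    |P|=4: 2 collections, coeffs (), (1)
    |P|=5: 1 collection, coeffs (1)


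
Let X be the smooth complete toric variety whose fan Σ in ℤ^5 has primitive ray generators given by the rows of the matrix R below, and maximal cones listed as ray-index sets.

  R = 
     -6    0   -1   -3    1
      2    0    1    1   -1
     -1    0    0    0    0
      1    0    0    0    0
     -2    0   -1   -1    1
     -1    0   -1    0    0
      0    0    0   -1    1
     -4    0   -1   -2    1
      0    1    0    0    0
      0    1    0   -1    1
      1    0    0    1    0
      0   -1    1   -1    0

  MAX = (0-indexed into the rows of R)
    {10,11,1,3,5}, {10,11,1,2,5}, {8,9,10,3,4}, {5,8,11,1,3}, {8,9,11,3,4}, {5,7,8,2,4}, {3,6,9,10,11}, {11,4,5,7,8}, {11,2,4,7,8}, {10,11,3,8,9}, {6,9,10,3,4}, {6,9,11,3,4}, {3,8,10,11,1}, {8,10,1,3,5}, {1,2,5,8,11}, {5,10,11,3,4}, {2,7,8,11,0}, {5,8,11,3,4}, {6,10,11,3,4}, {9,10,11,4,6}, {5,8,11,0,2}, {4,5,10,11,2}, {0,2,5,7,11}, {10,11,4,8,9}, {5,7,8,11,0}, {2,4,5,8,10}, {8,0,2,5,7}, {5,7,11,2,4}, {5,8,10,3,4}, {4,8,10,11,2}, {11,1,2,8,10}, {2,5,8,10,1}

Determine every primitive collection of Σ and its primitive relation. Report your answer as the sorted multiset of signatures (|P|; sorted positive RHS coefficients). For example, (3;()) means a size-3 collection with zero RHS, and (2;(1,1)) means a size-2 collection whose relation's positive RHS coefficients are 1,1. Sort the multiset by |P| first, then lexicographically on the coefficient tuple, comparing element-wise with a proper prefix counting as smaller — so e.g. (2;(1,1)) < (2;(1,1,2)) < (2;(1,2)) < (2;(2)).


The 25 primitive collections of Σ (r=12, n=5):

  {1,4}:  v_{1} + v_{4} = 0  ⇒ sig = (2;())
  {2,3}:  v_{2} + v_{3} = 0  ⇒ sig = (2;())
  {6,8}:  v_{6} + v_{8} = v_{9}  ⇒ sig = (2;(1))
  {0,10}:  v_{0} + v_{10} = v_{2} + v_{7}  ⇒ sig = (2;(1,1))
  {5,6}:  v_{5} + v_{6} = v_{3} + v_{4}  ⇒ sig = (2;(1,1))
  {7,10}:  v_{7} + v_{10} = v_{2} + v_{4}  ⇒ sig = (2;(1,1))
  {5,9}:  v_{5} + v_{9} = v_{3} + v_{4} + v_{8}  ⇒ sig = (2;(1,1,1))
  {0,3}:  v_{0} + v_{3} = v_{5} + v_{7} + v_{8} + v_{11}  ⇒ sig = (2;(1,1,1,1))
  {0,6}:  v_{0} + v_{6} = v_{4} + v_{7} + v_{8} + v_{11}  ⇒ sig = (2;(1,1,1,1))
  {1,6}:  v_{1} + v_{6} = v_{3} + v_{8} + v_{10} + v_{11}  ⇒ sig = (2;(1,1,1,1))
  {1,7}:  v_{1} + v_{7} = v_{2} + v_{5} + v_{8} + v_{11}  ⇒ sig = (2;(1,1,1,1))
  {2,6}:  v_{2} + v_{6} = v_{4} + v_{8} + v_{10} + v_{11}  ⇒ sig = (2;(1,1,1,1))
  {3,7}:  v_{3} + v_{7} = v_{4} + v_{5} + v_{8} + v_{11}  ⇒ sig = (2;(1,1,1,1))
  {0,9}:  v_{0} + v_{9} = v_{4} + v_{7} + 2·v_{8} + v_{11}  ⇒ sig = (2;(1,1,1,2))
  {1,9}:  v_{1} + v_{9} = v_{3} + 2·v_{8} + v_{10} + v_{11}  ⇒ sig = (2;(1,1,1,2))
  {2,9}:  v_{2} + v_{9} = v_{4} + 2·v_{8} + v_{10} + v_{11}  ⇒ sig = (2;(1,1,1,2))
  {6,7}:  v_{6} + v_{7} = 2·v_{4} + v_{8} + v_{11}  ⇒ sig = (2;(1,1,2))
  {7,9}:  v_{7} + v_{9} = 2·v_{4} + 2·v_{8} + v_{11}  ⇒ sig = (2;(1,2,2))
  {0,4}:  v_{0} + v_{4} = 2·v_{7}  ⇒ sig = (2;(2))
  {0,1}:  v_{0} + v_{1} = 2·v_{2} + 2·v_{5} + 2·v_{8} + 2·v_{11}  ⇒ sig = (2;(2,2,2,2))
  {5,8,10,11}:  v_{5} + v_{8} + v_{10} + v_{11} = 0  ⇒ sig = (4;())
  {2,4,5,8,11}:  v_{2} + v_{4} + v_{5} + v_{8} + v_{11} = v_{7}  ⇒ sig = (5;(1))
  {2,5,7,8,11}:  v_{2} + v_{5} + v_{7} + v_{8} + v_{11} = v_{0}  ⇒ sig = (5;(1))
  {3,4,8,10,11}:  v_{3} + v_{4} + v_{8} + v_{10} + v_{11} = v_{6}  ⇒ sig = (5;(1))
  {3,4,9,10,11}:  v_{3} + v_{4} + v_{9} + v_{10} + v_{11} = 2·v_{6}  ⇒ sig = (5;(2))

Signatures (|P|; sorted positive RHS coefficients), sorted:
    (2;())
    (2;())
    (2;(1))
    (2;(1,1))
    (2;(1,1))
    (2;(1,1))
    (2;(1,1,1))
    (2;(1,1,1,1))
    (2;(1,1,1,1))
    (2;(1,1,1,1))
    (2;(1,1,1,1))
    (2;(1,1,1,1))
    (2;(1,1,1,1))
    (2;(1,1,1,2))
    (2;(1,1,1,2))
    (2;(1,1,1,2))
    (2;(1,1,2))
    (2;(1,2,2))
    (2;(2))
    (2;(2,2,2,2))
    (4;())
    (5;(1))
    (5;(1))
    (5;(1))
    (5;(2))


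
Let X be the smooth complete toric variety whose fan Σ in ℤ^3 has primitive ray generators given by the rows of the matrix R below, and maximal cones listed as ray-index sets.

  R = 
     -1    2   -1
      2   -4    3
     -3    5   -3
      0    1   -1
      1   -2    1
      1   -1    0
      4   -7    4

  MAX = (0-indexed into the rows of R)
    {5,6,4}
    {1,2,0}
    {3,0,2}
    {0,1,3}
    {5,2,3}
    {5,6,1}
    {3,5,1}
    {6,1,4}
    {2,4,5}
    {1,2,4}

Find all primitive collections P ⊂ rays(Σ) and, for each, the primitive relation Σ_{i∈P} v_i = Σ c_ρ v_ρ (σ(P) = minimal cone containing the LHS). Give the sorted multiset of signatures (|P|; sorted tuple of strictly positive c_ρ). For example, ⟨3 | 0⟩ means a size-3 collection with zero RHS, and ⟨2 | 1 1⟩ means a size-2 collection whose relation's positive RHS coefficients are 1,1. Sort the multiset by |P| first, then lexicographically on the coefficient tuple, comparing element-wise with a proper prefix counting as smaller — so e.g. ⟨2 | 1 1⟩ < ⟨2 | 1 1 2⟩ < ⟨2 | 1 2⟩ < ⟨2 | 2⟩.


9 collections generate NE(X_Σ); each relation:

  • {0,4}:  v_{0} + v_{4} = 0  →  sig = ⟨2 | 0⟩
  • {0,5}:  v_{0} + v_{5} = v_{3}  →  sig = ⟨2 | 1⟩
  • {2,6}:  v_{2} + v_{6} = v_{4}  →  sig = ⟨2 | 1⟩
  • {3,4}:  v_{3} + v_{4} = v_{5}  →  sig = ⟨2 | 1⟩
  • {0,6}:  v_{0} + v_{6} = v_{1} + v_{5}  →  sig = ⟨2 | 1 1⟩
  • {3,6}:  v_{3} + v_{6} = v_{1} + 2·v_{5}  →  sig = ⟨2 | 1 2⟩
  • {1,2,5}:  v_{1} + v_{2} + v_{5} = 0  →  sig = ⟨3 | 0⟩
  • {1,2,3}:  v_{1} + v_{2} + v_{3} = v_{0}  →  sig = ⟨3 | 1⟩
  • {1,4,5}:  v_{1} + v_{4} + v_{5} = v_{6}  →  sig = ⟨3 | 1⟩

Sorted signature multiset PRS(X):
    |P|=2: 6 collections, coeffs (), (1), (1), (1), (1,1), (1,2)
    |P|=3: 3 collections, coeffs (), (1), (1)


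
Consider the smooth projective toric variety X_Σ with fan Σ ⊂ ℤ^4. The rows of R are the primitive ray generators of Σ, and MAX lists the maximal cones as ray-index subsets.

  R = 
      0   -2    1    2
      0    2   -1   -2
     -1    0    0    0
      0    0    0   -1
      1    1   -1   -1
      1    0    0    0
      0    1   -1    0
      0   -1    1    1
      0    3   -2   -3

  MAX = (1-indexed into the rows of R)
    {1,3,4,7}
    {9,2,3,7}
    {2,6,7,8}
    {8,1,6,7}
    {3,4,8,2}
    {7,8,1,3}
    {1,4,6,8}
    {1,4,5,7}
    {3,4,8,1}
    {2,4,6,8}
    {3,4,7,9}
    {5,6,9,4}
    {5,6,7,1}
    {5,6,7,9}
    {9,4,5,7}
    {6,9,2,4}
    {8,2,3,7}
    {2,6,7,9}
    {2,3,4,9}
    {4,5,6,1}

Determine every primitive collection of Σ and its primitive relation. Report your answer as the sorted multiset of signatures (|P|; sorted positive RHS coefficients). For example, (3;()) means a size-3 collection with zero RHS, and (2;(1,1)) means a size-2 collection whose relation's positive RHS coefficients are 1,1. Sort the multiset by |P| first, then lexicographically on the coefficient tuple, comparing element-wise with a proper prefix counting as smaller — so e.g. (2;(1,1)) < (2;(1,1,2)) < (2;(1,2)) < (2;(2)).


|primitive collections| = 10. Relations:

  P={1,2}:  v_{1} + v_{2} = 0  ⟹  sig = (2;())
  P={3,6}:  v_{3} + v_{6} = 0  ⟹  sig = (2;())
  P={5,8}:  v_{5} + v_{8} = v_{6}  ⟹  sig = (2;(1))
  P={8,9}:  v_{8} + v_{9} = v_{2}  ⟹  sig = (2;(1))
  P={1,9}:  v_{1} + v_{9} = v_{4} + v_{7}  ⟹  sig = (2;(1,1))
  P={2,5}:  v_{2} + v_{5} = v_{6} + v_{9}  ⟹  sig = (2;(1,1))
  P={3,5}:  v_{3} + v_{5} = v_{4} + v_{7}  ⟹  sig = (2;(1,1))
  P={4,7,8}:  v_{4} + v_{7} + v_{8} = 0  ⟹  sig = (3;())
  P={2,4,7}:  v_{2} + v_{4} + v_{7} = v_{9}  ⟹  sig = (3;(1))
  P={4,6,7}:  v_{4} + v_{6} + v_{7} = v_{5}  ⟹  sig = (3;(1))

Sorted signature multiset PRS(X):
    (2;())
    (2;())
    (2;(1))
    (2;(1))
    (2;(1,1))
    (2;(1,1))
    (2;(1,1))
    (3;())
    (3;(1))
    (3;(1))


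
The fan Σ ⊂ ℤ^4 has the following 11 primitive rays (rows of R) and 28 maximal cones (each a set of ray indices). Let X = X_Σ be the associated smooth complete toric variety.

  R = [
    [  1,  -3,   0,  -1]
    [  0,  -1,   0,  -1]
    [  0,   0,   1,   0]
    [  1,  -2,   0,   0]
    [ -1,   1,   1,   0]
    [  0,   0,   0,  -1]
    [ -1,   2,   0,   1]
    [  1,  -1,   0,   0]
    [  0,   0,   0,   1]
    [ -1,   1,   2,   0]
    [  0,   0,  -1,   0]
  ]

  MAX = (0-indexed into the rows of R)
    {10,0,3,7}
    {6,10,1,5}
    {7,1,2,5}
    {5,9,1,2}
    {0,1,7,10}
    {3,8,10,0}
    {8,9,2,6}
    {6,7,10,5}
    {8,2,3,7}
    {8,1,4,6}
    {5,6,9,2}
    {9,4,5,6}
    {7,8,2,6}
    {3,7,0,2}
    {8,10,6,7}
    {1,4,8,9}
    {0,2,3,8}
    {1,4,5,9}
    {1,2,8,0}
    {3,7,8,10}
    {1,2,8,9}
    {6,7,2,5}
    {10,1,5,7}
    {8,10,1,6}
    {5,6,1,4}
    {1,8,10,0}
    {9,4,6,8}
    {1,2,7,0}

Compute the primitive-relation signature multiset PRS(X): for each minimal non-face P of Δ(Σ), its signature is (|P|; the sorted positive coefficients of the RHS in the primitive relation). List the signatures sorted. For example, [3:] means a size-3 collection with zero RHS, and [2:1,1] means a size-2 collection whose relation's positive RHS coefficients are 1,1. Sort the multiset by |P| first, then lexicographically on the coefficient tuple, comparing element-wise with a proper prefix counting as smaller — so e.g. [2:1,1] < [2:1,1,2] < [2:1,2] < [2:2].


Δ(Σ) — 11 vertices, 21 min non-faces:

  • {2,10}:  v_{2} + v_{10} = 0 ; sig = [2:]
  • {5,8}:  v_{5} + v_{8} = 0 ; sig = [2:]
  • {1,3}:  v_{1} + v_{3} = v_{0} ; sig = [2:1]
  • {2,4}:  v_{2} + v_{4} = v_{9} ; sig = [2:1]
  • {3,6}:  v_{3} + v_{6} = v_{8} ; sig = [2:1]
  • {4,7}:  v_{4} + v_{7} = v_{2} ; sig = [2:1]
  • {9,10}:  v_{9} + v_{10} = v_{4} ; sig = [2:1]
  • {0,6}:  v_{0} + v_{6} = v_{1} + v_{8} ; sig = [2:1,1]
  • {3,5}:  v_{3} + v_{5} = v_{1} + v_{7} ; sig = [2:1,1]
  • {4,10}:  v_{4} + v_{10} = v_{1} + v_{6} ; sig = [2:1,1]
  • {3,4}:  v_{3} + v_{4} = v_{1} + v_{2} + v_{8} ; sig = [2:1,1,1]
  • {0,4}:  v_{0} + v_{4} = 2·v_{1} + v_{2} + v_{8} ; sig = [2:1,1,2]
  • {3,9}:  v_{3} + v_{9} = v_{1} + 2·v_{2} + v_{8} ; sig = [2:1,1,2]
  • {0,5}:  v_{0} + v_{5} = 2·v_{1} + v_{7} ; sig = [2:1,2]
  • {0,9}:  v_{0} + v_{9} = 2·v_{1} + 2·v_{2} + v_{8} ; sig = [2:1,2,2]
  • {7,9}:  v_{7} + v_{9} = 2·v_{2} ; sig = [2:2]
  • {1,6,7}:  v_{1} + v_{6} + v_{7} = 0 ; sig = [3:]
  • {1,2,6}:  v_{1} + v_{2} + v_{6} = v_{4} ; sig = [3:1]
  • {1,7,8}:  v_{1} + v_{7} + v_{8} = v_{3} ; sig = [3:1]
  • {0,7,8}:  v_{0} + v_{7} + v_{8} = 2·v_{3} ; sig = [3:2]
  • {1,6,9}:  v_{1} + v_{6} + v_{9} = 2·v_{4} ; sig = [3:2]

Signatures (|P|; sorted positive RHS coefficients), sorted:
{ [2:] ×2,  [2:1] ×5,  [2:1,1] ×3,  [2:1,1,1],  [2:1,1,2] ×2,  [2:1,2],  [2:1,2,2],  [2:2],  [3:],  [3:1] ×2,  [3:2] ×2 }


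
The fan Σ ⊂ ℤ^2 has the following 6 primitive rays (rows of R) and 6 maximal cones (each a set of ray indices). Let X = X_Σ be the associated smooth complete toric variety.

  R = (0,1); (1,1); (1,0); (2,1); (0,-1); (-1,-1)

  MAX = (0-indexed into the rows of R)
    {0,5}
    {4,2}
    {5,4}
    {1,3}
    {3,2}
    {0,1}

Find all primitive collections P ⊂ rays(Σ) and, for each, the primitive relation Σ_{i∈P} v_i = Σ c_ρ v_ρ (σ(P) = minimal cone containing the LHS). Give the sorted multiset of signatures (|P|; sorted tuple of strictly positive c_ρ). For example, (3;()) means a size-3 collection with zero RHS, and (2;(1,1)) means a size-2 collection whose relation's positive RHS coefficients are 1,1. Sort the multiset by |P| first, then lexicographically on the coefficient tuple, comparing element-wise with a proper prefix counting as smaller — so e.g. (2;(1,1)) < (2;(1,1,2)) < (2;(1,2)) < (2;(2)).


|primitive collections| = 9. Relations:

  {0,4}:  v_{0} + v_{4} = 0 — sig = (2;())
  {1,5}:  v_{1} + v_{5} = 0 — sig = (2;())
  {0,2}:  v_{0} + v_{2} = v_{1} — sig = (2;(1))
  {1,2}:  v_{1} + v_{2} = v_{3} — sig = (2;(1))
  {1,4}:  v_{1} + v_{4} = v_{2} — sig = (2;(1))
  {2,5}:  v_{2} + v_{5} = v_{4} — sig = (2;(1))
  {3,5}:  v_{3} + v_{5} = v_{2} — sig = (2;(1))
  {0,3}:  v_{0} + v_{3} = 2·v_{1} — sig = (2;(2))
  {3,4}:  v_{3} + v_{4} = 2·v_{2} — sig = (2;(2))

so the primitive-relation signature multiset is
{ (2;()) ×2,  (2;(1)) ×5,  (2;(2)) ×2 }


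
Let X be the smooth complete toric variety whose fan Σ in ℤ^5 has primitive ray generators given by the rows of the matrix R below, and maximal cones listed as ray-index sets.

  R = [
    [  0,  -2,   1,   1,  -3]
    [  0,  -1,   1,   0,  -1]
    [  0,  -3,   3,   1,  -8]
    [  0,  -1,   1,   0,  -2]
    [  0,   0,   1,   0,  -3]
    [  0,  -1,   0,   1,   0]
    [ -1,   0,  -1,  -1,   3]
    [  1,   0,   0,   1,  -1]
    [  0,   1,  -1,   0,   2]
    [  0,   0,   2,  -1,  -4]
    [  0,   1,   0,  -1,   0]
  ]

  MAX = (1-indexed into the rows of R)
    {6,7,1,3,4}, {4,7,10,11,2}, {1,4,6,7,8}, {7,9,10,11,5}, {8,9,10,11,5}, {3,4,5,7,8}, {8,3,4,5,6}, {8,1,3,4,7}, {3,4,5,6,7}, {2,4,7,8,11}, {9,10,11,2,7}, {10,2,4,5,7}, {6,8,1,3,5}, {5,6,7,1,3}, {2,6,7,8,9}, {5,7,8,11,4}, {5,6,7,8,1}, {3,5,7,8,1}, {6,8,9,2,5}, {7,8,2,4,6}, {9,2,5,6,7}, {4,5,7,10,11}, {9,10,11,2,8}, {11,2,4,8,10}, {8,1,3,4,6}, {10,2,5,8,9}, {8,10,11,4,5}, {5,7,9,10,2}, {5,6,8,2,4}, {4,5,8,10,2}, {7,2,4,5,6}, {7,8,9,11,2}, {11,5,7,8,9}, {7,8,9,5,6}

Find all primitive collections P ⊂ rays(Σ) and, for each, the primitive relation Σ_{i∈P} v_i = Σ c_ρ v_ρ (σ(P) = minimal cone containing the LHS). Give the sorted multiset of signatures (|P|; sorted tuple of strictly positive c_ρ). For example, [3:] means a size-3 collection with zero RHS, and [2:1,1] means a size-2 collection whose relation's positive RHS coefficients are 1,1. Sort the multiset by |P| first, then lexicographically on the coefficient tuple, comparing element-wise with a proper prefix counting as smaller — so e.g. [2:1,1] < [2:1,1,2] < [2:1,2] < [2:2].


17 minimal non-faces of Δ(Σ) (on 11 rays):

  • {4,9}:  v_{4} + v_{9} = 0 ; sig = [2:]
  • {6,11}:  v_{6} + v_{11} = 0 ; sig = [2:]
  • {3,9}:  v_{3} + v_{9} = v_{1} + v_{5} ; sig = [2:1,1]
  • {6,10}:  v_{6} + v_{10} = v_{2} + v_{5} ; sig = [2:1,1]
  • {1,9}:  v_{1} + v_{9} = v_{5} + v_{6} + v_{7} + v_{8} ; sig = [2:1,1,1,1]
  • {1,11}:  v_{1} + v_{11} = v_{4} + v_{5} + v_{7} + v_{8} ; sig = [2:1,1,1,1]
  • {3,11}:  v_{3} + v_{11} = 2·v_{4} + 2·v_{5} + v_{7} + v_{8} ; sig = [2:1,1,2,2]
  • {2,3}:  v_{2} + v_{3} = 3·v_{4} + v_{5} + v_{6} ; sig = [2:1,1,3]
  • {1,2}:  v_{1} + v_{2} = 2·v_{4} + v_{6} ; sig = [2:1,2]
  • {1,10}:  v_{1} + v_{10} = 2·v_{4} + v_{5} ; sig = [2:1,2]
  • {3,10}:  v_{3} + v_{10} = 3·v_{4} + 2·v_{5} ; sig = [2:2,3]
  • {1,4,5}:  v_{1} + v_{4} + v_{5} = v_{3} ; sig = [3:1]
  • {2,5,11}:  v_{2} + v_{5} + v_{11} = v_{10} ; sig = [3:1]
  • {7,8,10}:  v_{7} + v_{8} + v_{10} = v_{4} + v_{11} ; sig = [3:1,1]
  • {2,5,7,8}:  v_{2} + v_{5} + v_{7} + v_{8} = v_{4} ; sig = [4:1]
  • {3,6,7,8}:  v_{3} + v_{6} + v_{7} + v_{8} = 2·v_{1} ; sig = [4:2]
  • {4,5,6,7,8}:  v_{4} + v_{5} + v_{6} + v_{7} + v_{8} = v_{1} ; sig = [5:1]

Hence PRS(X_Σ) =
    |P|=2: 11 collections, coeffs (), (), (1,1), (1,1), (1,1,1,1), (1,1,1,1), (1,1,2,2), (1,1,3), (1,2), (1,2), (2,3)
    |P|=3: 3 collections, coeffs (1), (1), (1,1)
    |P|=4: 2 collections, coeffs (1), (2)
    |P|=5: 1 collection, coeffs (1)


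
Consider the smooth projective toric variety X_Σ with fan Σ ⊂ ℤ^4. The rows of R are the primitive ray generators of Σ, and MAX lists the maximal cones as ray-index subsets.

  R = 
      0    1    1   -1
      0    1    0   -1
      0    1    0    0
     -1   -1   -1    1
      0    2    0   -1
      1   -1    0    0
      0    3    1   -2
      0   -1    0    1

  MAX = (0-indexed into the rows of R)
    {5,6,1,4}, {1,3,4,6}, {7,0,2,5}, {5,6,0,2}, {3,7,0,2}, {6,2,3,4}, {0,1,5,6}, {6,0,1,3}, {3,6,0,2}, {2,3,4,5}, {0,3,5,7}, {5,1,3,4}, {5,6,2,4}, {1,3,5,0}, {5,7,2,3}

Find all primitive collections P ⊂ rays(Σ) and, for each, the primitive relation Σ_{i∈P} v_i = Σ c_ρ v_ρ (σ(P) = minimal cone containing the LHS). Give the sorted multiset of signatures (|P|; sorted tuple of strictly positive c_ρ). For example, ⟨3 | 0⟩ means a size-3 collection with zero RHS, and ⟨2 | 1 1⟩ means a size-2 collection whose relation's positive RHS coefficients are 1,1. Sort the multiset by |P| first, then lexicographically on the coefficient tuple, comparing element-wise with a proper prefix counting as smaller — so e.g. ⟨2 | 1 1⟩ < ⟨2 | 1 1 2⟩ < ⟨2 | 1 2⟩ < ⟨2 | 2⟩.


Δ(Σ) — 8 vertices, 7 min non-faces:

  {1,7}:  v_{1} + v_{7} = 0 — sig = ⟨2 | 0⟩
  {0,4}:  v_{0} + v_{4} = v_{6} — sig = ⟨2 | 1⟩
  {1,2}:  v_{1} + v_{2} = v_{4} — sig = ⟨2 | 1⟩
  {4,7}:  v_{4} + v_{7} = v_{2} — sig = ⟨2 | 1⟩
  {6,7}:  v_{6} + v_{7} = v_{0} + v_{2} — sig = ⟨2 | 1 1⟩
  {3,5,6}:  v_{3} + v_{5} + v_{6} = v_{1} — sig = ⟨3 | 1⟩
  {0,2,3,5}:  v_{0} + v_{2} + v_{3} + v_{5} = 0 — sig = ⟨4 | 0⟩

Signatures (|P|; sorted positive RHS coefficients), sorted:
{ ⟨2 | 0⟩,  ⟨2 | 1⟩ ×3,  ⟨2 | 1 1⟩,  ⟨3 | 1⟩,  ⟨4 | 0⟩ }


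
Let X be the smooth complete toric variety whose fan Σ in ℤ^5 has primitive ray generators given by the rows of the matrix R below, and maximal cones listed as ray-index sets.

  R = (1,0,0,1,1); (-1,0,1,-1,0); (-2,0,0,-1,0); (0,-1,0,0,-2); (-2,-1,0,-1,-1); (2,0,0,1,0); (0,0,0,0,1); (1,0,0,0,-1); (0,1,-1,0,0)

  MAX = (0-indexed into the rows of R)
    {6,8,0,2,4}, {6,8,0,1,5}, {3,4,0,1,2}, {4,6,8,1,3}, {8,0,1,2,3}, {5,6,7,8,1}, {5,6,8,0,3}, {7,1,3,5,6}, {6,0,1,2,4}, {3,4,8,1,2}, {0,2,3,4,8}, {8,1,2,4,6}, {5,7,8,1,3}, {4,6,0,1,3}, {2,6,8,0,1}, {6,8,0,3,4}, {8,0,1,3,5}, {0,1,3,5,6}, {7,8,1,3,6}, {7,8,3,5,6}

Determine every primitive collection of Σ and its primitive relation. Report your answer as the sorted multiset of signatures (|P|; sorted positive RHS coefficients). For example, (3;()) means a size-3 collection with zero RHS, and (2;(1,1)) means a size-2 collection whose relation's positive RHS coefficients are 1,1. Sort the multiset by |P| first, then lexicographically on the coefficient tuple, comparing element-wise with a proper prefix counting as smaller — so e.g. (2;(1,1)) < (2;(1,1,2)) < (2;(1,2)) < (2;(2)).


The 9 primitive collections of Σ (r=9, n=5):

  • {2,5}:  v_{2} + v_{5} = 0  ⟹  sig = (2;())
  • {0,7}:  v_{0} + v_{7} = v_{5}  ⟹  sig = (2;(1))
  • {4,5}:  v_{4} + v_{5} = v_{3} + v_{6}  ⟹  sig = (2;(1,1))
  • {2,7}:  v_{2} + v_{7} = v_{1} + v_{3} + v_{6} + v_{8}  ⟹  sig = (2;(1,1,1,1))
  • {4,7}:  v_{4} + v_{7} = v_{1} + 2·v_{3} + 2·v_{6} + v_{8}  ⟹  sig = (2;(1,1,2,2))
  • {2,3,6}:  v_{2} + v_{3} + v_{6} = v_{4}  ⟹  sig = (3;(1))
  • {0,1,4,8}:  v_{0} + v_{1} + v_{4} + v_{8} = v_{2}  ⟹  sig = (4;(1))
  • {0,1,3,6,8}:  v_{0} + v_{1} + v_{3} + v_{6} + v_{8} = 0  ⟹  sig = (5;())
  • {1,3,5,6,8}:  v_{1} + v_{3} + v_{5} + v_{6} + v_{8} = v_{7}  ⟹  sig = (5;(1))

Hence PRS(X_Σ) =
    |P|=2: 5 collections, coeffs (), (1), (1,1), (1,1,1,1), (1,1,2,2)
    |P|=3: 1 collection, coeffs (1)
    |P|=4: 1 collection, coeffs (1)
    |P|=5: 2 collections, coeffs (), (1)


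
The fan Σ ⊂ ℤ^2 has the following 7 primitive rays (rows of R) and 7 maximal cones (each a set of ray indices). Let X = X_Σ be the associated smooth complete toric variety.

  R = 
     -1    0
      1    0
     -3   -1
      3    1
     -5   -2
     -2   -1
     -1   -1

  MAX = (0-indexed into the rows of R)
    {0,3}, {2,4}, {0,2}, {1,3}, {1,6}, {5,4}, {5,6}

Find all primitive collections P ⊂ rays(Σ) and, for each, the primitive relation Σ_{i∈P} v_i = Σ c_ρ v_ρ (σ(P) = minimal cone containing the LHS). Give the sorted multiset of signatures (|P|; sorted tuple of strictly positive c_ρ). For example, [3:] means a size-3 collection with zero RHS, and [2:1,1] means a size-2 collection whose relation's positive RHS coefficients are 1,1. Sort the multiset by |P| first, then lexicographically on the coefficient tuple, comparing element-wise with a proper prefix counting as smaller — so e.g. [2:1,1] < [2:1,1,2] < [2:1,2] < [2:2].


14 minimal non-faces of Δ(Σ) (on 7 rays):

  P={0,1}:  v_{0} + v_{1} = 0 ; sig = [2:]
  P={2,3}:  v_{2} + v_{3} = 0 ; sig = [2:]
  P={0,5}:  v_{0} + v_{5} = v_{2} ; sig = [2:1]
  P={0,6}:  v_{0} + v_{6} = v_{5} ; sig = [2:1]
  P={1,2}:  v_{1} + v_{2} = v_{5} ; sig = [2:1]
  P={1,5}:  v_{1} + v_{5} = v_{6} ; sig = [2:1]
  P={2,5}:  v_{2} + v_{5} = v_{4} ; sig = [2:1]
  P={3,4}:  v_{3} + v_{4} = v_{5} ; sig = [2:1]
  P={3,5}:  v_{3} + v_{5} = v_{1} ; sig = [2:1]
  P={0,4}:  v_{0} + v_{4} = 2·v_{2} ; sig = [2:2]
  P={1,4}:  v_{1} + v_{4} = 2·v_{5} ; sig = [2:2]
  P={2,6}:  v_{2} + v_{6} = 2·v_{5} ; sig = [2:2]
  P={3,6}:  v_{3} + v_{6} = 2·v_{1} ; sig = [2:2]
  P={4,6}:  v_{4} + v_{6} = 3·v_{5} ; sig = [2:3]

Hence PRS(X_Σ) =
    |P|=2: 14 collections, coeffs (), (), (1), (1), (1), (1), (1), (1), (1), (2), (2), (2), (2), (3)


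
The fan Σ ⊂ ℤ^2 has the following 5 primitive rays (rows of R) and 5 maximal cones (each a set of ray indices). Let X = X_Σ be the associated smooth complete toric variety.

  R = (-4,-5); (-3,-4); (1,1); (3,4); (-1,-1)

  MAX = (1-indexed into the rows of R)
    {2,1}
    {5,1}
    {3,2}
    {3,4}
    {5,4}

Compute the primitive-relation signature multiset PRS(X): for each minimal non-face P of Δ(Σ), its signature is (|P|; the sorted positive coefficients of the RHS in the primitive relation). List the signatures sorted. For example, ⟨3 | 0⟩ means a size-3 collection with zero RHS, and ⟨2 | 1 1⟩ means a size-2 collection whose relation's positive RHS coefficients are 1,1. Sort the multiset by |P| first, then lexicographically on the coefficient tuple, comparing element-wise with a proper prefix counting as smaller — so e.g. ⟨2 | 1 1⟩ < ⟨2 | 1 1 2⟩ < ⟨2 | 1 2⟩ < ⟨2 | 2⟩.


5 collections generate NE(X_Σ); each relation:

  P={2,4}:  v_{2} + v_{4} = 0  →  sig = ⟨2 | 0⟩
  P={3,5}:  v_{3} + v_{5} = 0  →  sig = ⟨2 | 0⟩
  P={1,3}:  v_{1} + v_{3} = v_{2}  →  sig = ⟨2 | 1⟩
  P={1,4}:  v_{1} + v_{4} = v_{5}  →  sig = ⟨2 | 1⟩
  P={2,5}:  v_{2} + v_{5} = v_{1}  →  sig = ⟨2 | 1⟩

Sorted signature multiset PRS(X):
[⟨2 | 0⟩, ⟨2 | 0⟩, ⟨2 | 1⟩, ⟨2 | 1⟩, ⟨2 | 1⟩]


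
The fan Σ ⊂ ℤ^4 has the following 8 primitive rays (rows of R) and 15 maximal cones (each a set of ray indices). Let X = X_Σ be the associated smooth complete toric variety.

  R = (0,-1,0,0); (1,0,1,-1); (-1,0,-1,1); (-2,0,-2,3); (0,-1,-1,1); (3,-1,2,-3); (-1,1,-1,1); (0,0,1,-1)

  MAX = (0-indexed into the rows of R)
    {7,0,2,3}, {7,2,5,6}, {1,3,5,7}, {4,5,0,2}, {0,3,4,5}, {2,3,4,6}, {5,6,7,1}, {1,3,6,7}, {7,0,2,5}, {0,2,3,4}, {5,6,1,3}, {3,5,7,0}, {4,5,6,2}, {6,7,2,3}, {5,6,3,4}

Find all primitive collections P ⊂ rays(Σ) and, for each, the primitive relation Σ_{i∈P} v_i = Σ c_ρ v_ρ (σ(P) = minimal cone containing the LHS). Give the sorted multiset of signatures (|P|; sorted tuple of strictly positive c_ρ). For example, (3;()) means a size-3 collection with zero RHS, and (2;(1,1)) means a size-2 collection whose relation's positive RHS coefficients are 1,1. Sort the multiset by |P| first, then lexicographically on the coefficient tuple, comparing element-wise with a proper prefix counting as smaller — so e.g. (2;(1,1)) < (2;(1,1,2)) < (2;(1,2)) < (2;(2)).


Primitive collections (7):

  P = {1,2}:  v_{1} + v_{2} = 0  so sig = (2;())
  P = {0,6}:  v_{0} + v_{6} = v_{2}  so sig = (2;(1))
  P = {4,7}:  v_{4} + v_{7} = v_{0}  so sig = (2;(1))
  P = {1,4}:  v_{1} + v_{4} = v_{3} + v_{5}  so sig = (2;(1,1))
  P = {0,1}:  v_{0} + v_{1} = v_{3} + v_{5} + v_{7}  so sig = (2;(1,1,1))
  P = {2,3,5}:  v_{2} + v_{3} + v_{5} = v_{4}  so sig = (3;(1))
  P = {3,5,6,7}:  v_{3} + v_{5} + v_{6} + v_{7} = 0  so sig = (4;())

so the primitive-relation signature multiset is
[(2;()), (2;(1)), (2;(1)), (2;(1,1)), (2;(1,1,1)), (3;(1)), (4;())]


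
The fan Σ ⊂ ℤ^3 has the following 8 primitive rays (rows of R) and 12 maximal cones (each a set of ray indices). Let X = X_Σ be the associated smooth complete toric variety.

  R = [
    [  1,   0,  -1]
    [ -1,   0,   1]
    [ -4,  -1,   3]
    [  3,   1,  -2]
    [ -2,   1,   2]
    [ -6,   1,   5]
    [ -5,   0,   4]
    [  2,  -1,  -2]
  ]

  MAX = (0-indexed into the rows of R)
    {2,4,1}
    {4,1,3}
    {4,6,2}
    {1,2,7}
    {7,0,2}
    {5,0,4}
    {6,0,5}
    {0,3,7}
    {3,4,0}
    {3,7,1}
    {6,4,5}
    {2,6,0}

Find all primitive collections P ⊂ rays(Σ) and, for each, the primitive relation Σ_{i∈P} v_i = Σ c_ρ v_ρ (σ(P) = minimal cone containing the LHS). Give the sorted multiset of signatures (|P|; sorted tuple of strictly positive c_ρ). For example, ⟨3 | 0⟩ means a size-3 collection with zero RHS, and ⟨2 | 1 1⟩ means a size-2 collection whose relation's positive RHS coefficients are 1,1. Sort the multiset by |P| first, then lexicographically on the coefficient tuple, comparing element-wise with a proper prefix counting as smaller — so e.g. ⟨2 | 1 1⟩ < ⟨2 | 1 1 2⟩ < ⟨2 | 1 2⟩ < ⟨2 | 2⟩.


Σ has 12 primitive collections:

  • {0,1}:  v_{0} + v_{1} = 0 ; sig = ⟨2 | 0⟩
  • {4,7}:  v_{4} + v_{7} = 0 ; sig = ⟨2 | 0⟩
  • {2,3}:  v_{2} + v_{3} = v_{1} ; sig = ⟨2 | 1⟩
  • {3,6}:  v_{3} + v_{6} = v_{4} ; sig = ⟨2 | 1⟩
  • {1,5}:  v_{1} + v_{5} = v_{4} + v_{6} ; sig = ⟨2 | 1 1⟩
  • {1,6}:  v_{1} + v_{6} = v_{2} + v_{4} ; sig = ⟨2 | 1 1⟩
  • {5,7}:  v_{5} + v_{7} = v_{0} + v_{6} ; sig = ⟨2 | 1 1⟩
  • {6,7}:  v_{6} + v_{7} = v_{0} + v_{2} ; sig = ⟨2 | 1 1⟩
  • {3,5}:  v_{3} + v_{5} = v_{0} + 2·v_{4} ; sig = ⟨2 | 1 2⟩
  • {2,5}:  v_{2} + v_{5} = 2·v_{6} ; sig = ⟨2 | 2⟩
  • {0,2,4}:  v_{0} + v_{2} + v_{4} = v_{6} ; sig = ⟨3 | 1⟩
  • {0,4,6}:  v_{0} + v_{4} + v_{6} = v_{5} ; sig = ⟨3 | 1⟩

Hence PRS(X_Σ) =
{ ⟨2 | 0⟩ ×2,  ⟨2 | 1⟩ ×2,  ⟨2 | 1 1⟩ ×4,  ⟨2 | 1 2⟩,  ⟨2 | 2⟩,  ⟨3 | 1⟩ ×2 }


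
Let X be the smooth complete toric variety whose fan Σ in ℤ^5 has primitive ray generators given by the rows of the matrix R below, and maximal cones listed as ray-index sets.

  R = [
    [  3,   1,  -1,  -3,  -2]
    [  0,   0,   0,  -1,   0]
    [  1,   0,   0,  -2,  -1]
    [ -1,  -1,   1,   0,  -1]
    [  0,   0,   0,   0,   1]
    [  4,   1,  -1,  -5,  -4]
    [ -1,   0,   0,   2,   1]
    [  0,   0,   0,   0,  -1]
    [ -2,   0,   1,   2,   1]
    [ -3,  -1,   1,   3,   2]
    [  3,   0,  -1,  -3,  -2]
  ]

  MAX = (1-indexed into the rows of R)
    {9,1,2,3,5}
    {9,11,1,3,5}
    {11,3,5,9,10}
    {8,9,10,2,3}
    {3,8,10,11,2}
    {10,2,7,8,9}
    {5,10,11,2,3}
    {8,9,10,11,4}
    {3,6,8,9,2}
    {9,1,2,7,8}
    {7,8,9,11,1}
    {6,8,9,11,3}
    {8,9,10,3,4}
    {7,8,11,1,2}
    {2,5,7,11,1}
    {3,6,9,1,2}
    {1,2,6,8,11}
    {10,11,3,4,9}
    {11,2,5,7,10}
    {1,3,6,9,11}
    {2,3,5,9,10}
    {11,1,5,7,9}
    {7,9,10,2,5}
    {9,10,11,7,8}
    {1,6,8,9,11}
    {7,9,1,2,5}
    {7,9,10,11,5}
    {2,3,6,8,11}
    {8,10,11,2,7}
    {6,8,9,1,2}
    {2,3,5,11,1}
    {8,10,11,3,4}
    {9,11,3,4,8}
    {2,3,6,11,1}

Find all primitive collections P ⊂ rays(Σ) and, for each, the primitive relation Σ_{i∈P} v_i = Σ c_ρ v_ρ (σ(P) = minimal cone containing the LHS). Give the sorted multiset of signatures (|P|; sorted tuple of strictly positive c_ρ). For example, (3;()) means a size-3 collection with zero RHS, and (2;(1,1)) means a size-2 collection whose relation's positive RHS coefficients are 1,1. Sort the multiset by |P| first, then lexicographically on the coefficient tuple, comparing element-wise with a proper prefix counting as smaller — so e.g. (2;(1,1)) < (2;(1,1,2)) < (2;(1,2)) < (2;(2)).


14 minimal non-faces of Δ(Σ) (on 11 rays):

  • {1,10}:  v_{1} + v_{10} = 0  so sig = (2;())
  • {3,7}:  v_{3} + v_{7} = 0  so sig = (2;())
  • {5,8}:  v_{5} + v_{8} = 0  so sig = (2;())
  • {5,6}:  v_{5} + v_{6} = v_{1} + v_{3}  so sig = (2;(1,1))
  • {6,7}:  v_{6} + v_{7} = v_{1} + v_{8}  so sig = (2;(1,1))
  • {6,10}:  v_{6} + v_{10} = v_{3} + v_{8}  so sig = (2;(1,1))
  • {1,4}:  v_{1} + v_{4} = v_{3} + v_{8} + v_{9} + v_{11}  so sig = (2;(1,1,1,1))
  • {4,5}:  v_{4} + v_{5} = v_{3} + v_{9} + v_{10} + v_{11}  so sig = (2;(1,1,1,1))
  • {4,7}:  v_{4} + v_{7} = v_{8} + v_{9} + v_{10} + v_{11}  so sig = (2;(1,1,1,1))
  • {2,4}:  v_{2} + v_{4} = 2·v_{3} + v_{8} + v_{10}  so sig = (2;(1,1,2))
  • {4,6}:  v_{4} + v_{6} = 2·v_{3} + 2·v_{8} + v_{9} + v_{11}  so sig = (2;(1,1,2,2))
  • {1,3,8}:  v_{1} + v_{3} + v_{8} = v_{6}  so sig = (3;(1))
  • {2,9,11}:  v_{2} + v_{9} + v_{11} = v_{3}  so sig = (3;(1))
  • {3,8,9,10,11}:  v_{3} + v_{8} + v_{9} + v_{10} + v_{11} = v_{4}  so sig = (5;(1))

Sorted signature multiset PRS(X):
    (2;())
    (2;())
    (2;())
    (2;(1,1))
    (2;(1,1))
    (2;(1,1))
    (2;(1,1,1,1))
    (2;(1,1,1,1))
    (2;(1,1,1,1))
    (2;(1,1,2))
    (2;(1,1,2,2))
    (3;(1))
    (3;(1))
    (5;(1))
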